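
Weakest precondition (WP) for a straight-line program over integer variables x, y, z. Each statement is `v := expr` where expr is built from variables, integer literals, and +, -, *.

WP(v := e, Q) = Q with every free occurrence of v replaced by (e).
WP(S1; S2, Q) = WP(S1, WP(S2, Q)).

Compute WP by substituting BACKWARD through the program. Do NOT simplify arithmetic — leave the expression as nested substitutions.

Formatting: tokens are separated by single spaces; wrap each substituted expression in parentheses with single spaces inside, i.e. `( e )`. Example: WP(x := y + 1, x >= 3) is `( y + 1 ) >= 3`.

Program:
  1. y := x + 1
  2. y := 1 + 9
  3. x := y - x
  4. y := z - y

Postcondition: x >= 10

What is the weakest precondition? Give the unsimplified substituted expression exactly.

Answer: ( ( 1 + 9 ) - x ) >= 10

Derivation:
post: x >= 10
stmt 4: y := z - y  -- replace 0 occurrence(s) of y with (z - y)
  => x >= 10
stmt 3: x := y - x  -- replace 1 occurrence(s) of x with (y - x)
  => ( y - x ) >= 10
stmt 2: y := 1 + 9  -- replace 1 occurrence(s) of y with (1 + 9)
  => ( ( 1 + 9 ) - x ) >= 10
stmt 1: y := x + 1  -- replace 0 occurrence(s) of y with (x + 1)
  => ( ( 1 + 9 ) - x ) >= 10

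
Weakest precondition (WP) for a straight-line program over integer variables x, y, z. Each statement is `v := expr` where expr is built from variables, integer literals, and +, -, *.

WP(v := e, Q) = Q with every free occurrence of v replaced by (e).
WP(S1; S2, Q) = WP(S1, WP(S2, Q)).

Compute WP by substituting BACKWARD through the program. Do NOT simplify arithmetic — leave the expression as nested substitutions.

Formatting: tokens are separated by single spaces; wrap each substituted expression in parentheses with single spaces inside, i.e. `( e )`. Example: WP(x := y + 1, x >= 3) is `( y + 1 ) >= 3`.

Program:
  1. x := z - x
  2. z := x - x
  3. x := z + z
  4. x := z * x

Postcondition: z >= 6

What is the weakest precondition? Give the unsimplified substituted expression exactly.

Answer: ( ( z - x ) - ( z - x ) ) >= 6

Derivation:
post: z >= 6
stmt 4: x := z * x  -- replace 0 occurrence(s) of x with (z * x)
  => z >= 6
stmt 3: x := z + z  -- replace 0 occurrence(s) of x with (z + z)
  => z >= 6
stmt 2: z := x - x  -- replace 1 occurrence(s) of z with (x - x)
  => ( x - x ) >= 6
stmt 1: x := z - x  -- replace 2 occurrence(s) of x with (z - x)
  => ( ( z - x ) - ( z - x ) ) >= 6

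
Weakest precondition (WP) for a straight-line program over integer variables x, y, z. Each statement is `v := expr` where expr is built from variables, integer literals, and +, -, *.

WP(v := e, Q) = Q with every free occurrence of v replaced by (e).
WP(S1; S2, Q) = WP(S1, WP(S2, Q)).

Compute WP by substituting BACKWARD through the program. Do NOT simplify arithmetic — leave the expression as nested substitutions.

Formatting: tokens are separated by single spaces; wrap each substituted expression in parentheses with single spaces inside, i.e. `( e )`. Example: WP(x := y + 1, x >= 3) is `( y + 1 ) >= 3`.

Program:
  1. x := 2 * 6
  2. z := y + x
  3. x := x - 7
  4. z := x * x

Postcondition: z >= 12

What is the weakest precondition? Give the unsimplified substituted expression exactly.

post: z >= 12
stmt 4: z := x * x  -- replace 1 occurrence(s) of z with (x * x)
  => ( x * x ) >= 12
stmt 3: x := x - 7  -- replace 2 occurrence(s) of x with (x - 7)
  => ( ( x - 7 ) * ( x - 7 ) ) >= 12
stmt 2: z := y + x  -- replace 0 occurrence(s) of z with (y + x)
  => ( ( x - 7 ) * ( x - 7 ) ) >= 12
stmt 1: x := 2 * 6  -- replace 2 occurrence(s) of x with (2 * 6)
  => ( ( ( 2 * 6 ) - 7 ) * ( ( 2 * 6 ) - 7 ) ) >= 12

Answer: ( ( ( 2 * 6 ) - 7 ) * ( ( 2 * 6 ) - 7 ) ) >= 12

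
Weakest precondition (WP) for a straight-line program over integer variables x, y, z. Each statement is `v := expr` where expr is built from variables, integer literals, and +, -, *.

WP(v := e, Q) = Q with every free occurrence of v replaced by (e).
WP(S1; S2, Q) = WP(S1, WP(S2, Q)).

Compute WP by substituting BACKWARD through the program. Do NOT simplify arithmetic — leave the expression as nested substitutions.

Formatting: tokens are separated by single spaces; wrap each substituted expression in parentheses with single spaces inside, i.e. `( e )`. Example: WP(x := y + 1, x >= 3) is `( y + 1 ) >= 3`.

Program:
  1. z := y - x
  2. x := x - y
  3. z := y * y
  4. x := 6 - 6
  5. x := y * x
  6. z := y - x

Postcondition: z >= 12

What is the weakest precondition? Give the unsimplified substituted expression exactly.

Answer: ( y - ( y * ( 6 - 6 ) ) ) >= 12

Derivation:
post: z >= 12
stmt 6: z := y - x  -- replace 1 occurrence(s) of z with (y - x)
  => ( y - x ) >= 12
stmt 5: x := y * x  -- replace 1 occurrence(s) of x with (y * x)
  => ( y - ( y * x ) ) >= 12
stmt 4: x := 6 - 6  -- replace 1 occurrence(s) of x with (6 - 6)
  => ( y - ( y * ( 6 - 6 ) ) ) >= 12
stmt 3: z := y * y  -- replace 0 occurrence(s) of z with (y * y)
  => ( y - ( y * ( 6 - 6 ) ) ) >= 12
stmt 2: x := x - y  -- replace 0 occurrence(s) of x with (x - y)
  => ( y - ( y * ( 6 - 6 ) ) ) >= 12
stmt 1: z := y - x  -- replace 0 occurrence(s) of z with (y - x)
  => ( y - ( y * ( 6 - 6 ) ) ) >= 12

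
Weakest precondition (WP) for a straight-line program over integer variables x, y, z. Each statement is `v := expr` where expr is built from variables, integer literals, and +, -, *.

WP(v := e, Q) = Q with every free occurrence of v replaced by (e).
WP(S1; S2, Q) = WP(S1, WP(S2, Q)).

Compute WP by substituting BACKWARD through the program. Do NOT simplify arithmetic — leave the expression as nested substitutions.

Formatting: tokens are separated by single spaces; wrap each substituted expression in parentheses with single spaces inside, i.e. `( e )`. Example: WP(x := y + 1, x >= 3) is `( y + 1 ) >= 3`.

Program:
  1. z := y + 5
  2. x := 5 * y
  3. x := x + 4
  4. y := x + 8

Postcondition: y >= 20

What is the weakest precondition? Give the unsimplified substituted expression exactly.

post: y >= 20
stmt 4: y := x + 8  -- replace 1 occurrence(s) of y with (x + 8)
  => ( x + 8 ) >= 20
stmt 3: x := x + 4  -- replace 1 occurrence(s) of x with (x + 4)
  => ( ( x + 4 ) + 8 ) >= 20
stmt 2: x := 5 * y  -- replace 1 occurrence(s) of x with (5 * y)
  => ( ( ( 5 * y ) + 4 ) + 8 ) >= 20
stmt 1: z := y + 5  -- replace 0 occurrence(s) of z with (y + 5)
  => ( ( ( 5 * y ) + 4 ) + 8 ) >= 20

Answer: ( ( ( 5 * y ) + 4 ) + 8 ) >= 20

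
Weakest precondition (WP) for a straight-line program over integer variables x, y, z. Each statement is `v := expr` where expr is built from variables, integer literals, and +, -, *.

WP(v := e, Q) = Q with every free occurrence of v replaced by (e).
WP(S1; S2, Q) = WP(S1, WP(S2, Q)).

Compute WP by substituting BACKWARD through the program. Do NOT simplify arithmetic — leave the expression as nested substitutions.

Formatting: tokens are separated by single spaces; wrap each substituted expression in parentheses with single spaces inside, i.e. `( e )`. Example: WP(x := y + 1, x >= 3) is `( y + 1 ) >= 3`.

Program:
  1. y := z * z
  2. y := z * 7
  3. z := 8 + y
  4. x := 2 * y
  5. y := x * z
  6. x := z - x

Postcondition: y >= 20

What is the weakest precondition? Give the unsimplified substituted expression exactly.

Answer: ( ( 2 * ( z * 7 ) ) * ( 8 + ( z * 7 ) ) ) >= 20

Derivation:
post: y >= 20
stmt 6: x := z - x  -- replace 0 occurrence(s) of x with (z - x)
  => y >= 20
stmt 5: y := x * z  -- replace 1 occurrence(s) of y with (x * z)
  => ( x * z ) >= 20
stmt 4: x := 2 * y  -- replace 1 occurrence(s) of x with (2 * y)
  => ( ( 2 * y ) * z ) >= 20
stmt 3: z := 8 + y  -- replace 1 occurrence(s) of z with (8 + y)
  => ( ( 2 * y ) * ( 8 + y ) ) >= 20
stmt 2: y := z * 7  -- replace 2 occurrence(s) of y with (z * 7)
  => ( ( 2 * ( z * 7 ) ) * ( 8 + ( z * 7 ) ) ) >= 20
stmt 1: y := z * z  -- replace 0 occurrence(s) of y with (z * z)
  => ( ( 2 * ( z * 7 ) ) * ( 8 + ( z * 7 ) ) ) >= 20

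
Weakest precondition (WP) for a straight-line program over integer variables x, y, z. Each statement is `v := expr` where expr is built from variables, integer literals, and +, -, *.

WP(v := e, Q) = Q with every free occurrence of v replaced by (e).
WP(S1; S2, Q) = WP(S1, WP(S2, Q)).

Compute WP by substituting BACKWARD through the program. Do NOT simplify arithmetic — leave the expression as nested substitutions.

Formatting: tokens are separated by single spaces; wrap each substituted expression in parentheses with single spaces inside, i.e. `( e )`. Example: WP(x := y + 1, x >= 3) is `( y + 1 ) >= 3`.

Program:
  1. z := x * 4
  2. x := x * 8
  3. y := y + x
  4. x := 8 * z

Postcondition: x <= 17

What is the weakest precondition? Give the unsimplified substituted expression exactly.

Answer: ( 8 * ( x * 4 ) ) <= 17

Derivation:
post: x <= 17
stmt 4: x := 8 * z  -- replace 1 occurrence(s) of x with (8 * z)
  => ( 8 * z ) <= 17
stmt 3: y := y + x  -- replace 0 occurrence(s) of y with (y + x)
  => ( 8 * z ) <= 17
stmt 2: x := x * 8  -- replace 0 occurrence(s) of x with (x * 8)
  => ( 8 * z ) <= 17
stmt 1: z := x * 4  -- replace 1 occurrence(s) of z with (x * 4)
  => ( 8 * ( x * 4 ) ) <= 17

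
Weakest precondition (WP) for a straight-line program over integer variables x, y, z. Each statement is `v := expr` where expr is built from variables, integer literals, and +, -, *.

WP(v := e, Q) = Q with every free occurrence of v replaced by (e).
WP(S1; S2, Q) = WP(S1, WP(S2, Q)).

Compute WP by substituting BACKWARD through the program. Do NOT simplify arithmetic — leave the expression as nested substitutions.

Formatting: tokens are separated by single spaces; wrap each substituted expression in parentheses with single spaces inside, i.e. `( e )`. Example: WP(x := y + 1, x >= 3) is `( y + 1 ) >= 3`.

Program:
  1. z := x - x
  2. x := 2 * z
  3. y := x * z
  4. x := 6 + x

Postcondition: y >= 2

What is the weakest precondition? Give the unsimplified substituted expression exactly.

post: y >= 2
stmt 4: x := 6 + x  -- replace 0 occurrence(s) of x with (6 + x)
  => y >= 2
stmt 3: y := x * z  -- replace 1 occurrence(s) of y with (x * z)
  => ( x * z ) >= 2
stmt 2: x := 2 * z  -- replace 1 occurrence(s) of x with (2 * z)
  => ( ( 2 * z ) * z ) >= 2
stmt 1: z := x - x  -- replace 2 occurrence(s) of z with (x - x)
  => ( ( 2 * ( x - x ) ) * ( x - x ) ) >= 2

Answer: ( ( 2 * ( x - x ) ) * ( x - x ) ) >= 2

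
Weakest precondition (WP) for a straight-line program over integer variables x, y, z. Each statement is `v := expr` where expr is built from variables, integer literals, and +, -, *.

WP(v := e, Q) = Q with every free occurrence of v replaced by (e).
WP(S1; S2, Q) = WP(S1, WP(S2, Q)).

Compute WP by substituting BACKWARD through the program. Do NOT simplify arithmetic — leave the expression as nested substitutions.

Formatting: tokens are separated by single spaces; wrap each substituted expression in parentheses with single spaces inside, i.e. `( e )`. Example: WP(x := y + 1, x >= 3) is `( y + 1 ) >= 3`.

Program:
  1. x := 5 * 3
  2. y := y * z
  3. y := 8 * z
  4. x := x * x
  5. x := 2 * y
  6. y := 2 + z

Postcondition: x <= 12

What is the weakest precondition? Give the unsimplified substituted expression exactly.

post: x <= 12
stmt 6: y := 2 + z  -- replace 0 occurrence(s) of y with (2 + z)
  => x <= 12
stmt 5: x := 2 * y  -- replace 1 occurrence(s) of x with (2 * y)
  => ( 2 * y ) <= 12
stmt 4: x := x * x  -- replace 0 occurrence(s) of x with (x * x)
  => ( 2 * y ) <= 12
stmt 3: y := 8 * z  -- replace 1 occurrence(s) of y with (8 * z)
  => ( 2 * ( 8 * z ) ) <= 12
stmt 2: y := y * z  -- replace 0 occurrence(s) of y with (y * z)
  => ( 2 * ( 8 * z ) ) <= 12
stmt 1: x := 5 * 3  -- replace 0 occurrence(s) of x with (5 * 3)
  => ( 2 * ( 8 * z ) ) <= 12

Answer: ( 2 * ( 8 * z ) ) <= 12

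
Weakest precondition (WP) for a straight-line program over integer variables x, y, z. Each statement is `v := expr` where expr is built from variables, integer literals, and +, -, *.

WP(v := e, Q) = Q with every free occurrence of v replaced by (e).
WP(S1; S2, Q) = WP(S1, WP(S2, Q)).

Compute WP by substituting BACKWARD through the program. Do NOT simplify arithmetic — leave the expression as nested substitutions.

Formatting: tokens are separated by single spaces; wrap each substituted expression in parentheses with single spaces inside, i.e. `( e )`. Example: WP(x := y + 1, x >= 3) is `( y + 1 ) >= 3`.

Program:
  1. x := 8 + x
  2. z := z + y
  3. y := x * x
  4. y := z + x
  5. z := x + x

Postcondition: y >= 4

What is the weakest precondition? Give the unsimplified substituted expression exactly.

Answer: ( ( z + y ) + ( 8 + x ) ) >= 4

Derivation:
post: y >= 4
stmt 5: z := x + x  -- replace 0 occurrence(s) of z with (x + x)
  => y >= 4
stmt 4: y := z + x  -- replace 1 occurrence(s) of y with (z + x)
  => ( z + x ) >= 4
stmt 3: y := x * x  -- replace 0 occurrence(s) of y with (x * x)
  => ( z + x ) >= 4
stmt 2: z := z + y  -- replace 1 occurrence(s) of z with (z + y)
  => ( ( z + y ) + x ) >= 4
stmt 1: x := 8 + x  -- replace 1 occurrence(s) of x with (8 + x)
  => ( ( z + y ) + ( 8 + x ) ) >= 4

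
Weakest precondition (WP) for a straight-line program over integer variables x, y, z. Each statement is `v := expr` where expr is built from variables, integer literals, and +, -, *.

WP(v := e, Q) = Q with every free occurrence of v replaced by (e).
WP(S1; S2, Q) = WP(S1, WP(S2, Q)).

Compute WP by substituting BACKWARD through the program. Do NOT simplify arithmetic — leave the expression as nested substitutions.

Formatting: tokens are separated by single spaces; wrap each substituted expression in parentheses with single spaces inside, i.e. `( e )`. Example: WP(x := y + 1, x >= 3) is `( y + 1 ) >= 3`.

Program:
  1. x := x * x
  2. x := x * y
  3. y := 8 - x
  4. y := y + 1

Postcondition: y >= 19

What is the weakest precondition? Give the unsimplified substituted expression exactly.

post: y >= 19
stmt 4: y := y + 1  -- replace 1 occurrence(s) of y with (y + 1)
  => ( y + 1 ) >= 19
stmt 3: y := 8 - x  -- replace 1 occurrence(s) of y with (8 - x)
  => ( ( 8 - x ) + 1 ) >= 19
stmt 2: x := x * y  -- replace 1 occurrence(s) of x with (x * y)
  => ( ( 8 - ( x * y ) ) + 1 ) >= 19
stmt 1: x := x * x  -- replace 1 occurrence(s) of x with (x * x)
  => ( ( 8 - ( ( x * x ) * y ) ) + 1 ) >= 19

Answer: ( ( 8 - ( ( x * x ) * y ) ) + 1 ) >= 19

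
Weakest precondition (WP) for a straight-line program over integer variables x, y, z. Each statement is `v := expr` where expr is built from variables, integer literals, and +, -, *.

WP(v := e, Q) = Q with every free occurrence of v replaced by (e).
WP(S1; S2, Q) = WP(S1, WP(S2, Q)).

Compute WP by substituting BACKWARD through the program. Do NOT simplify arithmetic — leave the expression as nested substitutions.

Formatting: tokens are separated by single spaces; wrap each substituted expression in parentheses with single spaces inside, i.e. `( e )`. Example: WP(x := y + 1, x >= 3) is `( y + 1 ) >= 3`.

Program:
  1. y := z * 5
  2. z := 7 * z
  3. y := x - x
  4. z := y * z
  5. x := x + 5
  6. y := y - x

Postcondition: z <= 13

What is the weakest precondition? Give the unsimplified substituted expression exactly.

Answer: ( ( x - x ) * ( 7 * z ) ) <= 13

Derivation:
post: z <= 13
stmt 6: y := y - x  -- replace 0 occurrence(s) of y with (y - x)
  => z <= 13
stmt 5: x := x + 5  -- replace 0 occurrence(s) of x with (x + 5)
  => z <= 13
stmt 4: z := y * z  -- replace 1 occurrence(s) of z with (y * z)
  => ( y * z ) <= 13
stmt 3: y := x - x  -- replace 1 occurrence(s) of y with (x - x)
  => ( ( x - x ) * z ) <= 13
stmt 2: z := 7 * z  -- replace 1 occurrence(s) of z with (7 * z)
  => ( ( x - x ) * ( 7 * z ) ) <= 13
stmt 1: y := z * 5  -- replace 0 occurrence(s) of y with (z * 5)
  => ( ( x - x ) * ( 7 * z ) ) <= 13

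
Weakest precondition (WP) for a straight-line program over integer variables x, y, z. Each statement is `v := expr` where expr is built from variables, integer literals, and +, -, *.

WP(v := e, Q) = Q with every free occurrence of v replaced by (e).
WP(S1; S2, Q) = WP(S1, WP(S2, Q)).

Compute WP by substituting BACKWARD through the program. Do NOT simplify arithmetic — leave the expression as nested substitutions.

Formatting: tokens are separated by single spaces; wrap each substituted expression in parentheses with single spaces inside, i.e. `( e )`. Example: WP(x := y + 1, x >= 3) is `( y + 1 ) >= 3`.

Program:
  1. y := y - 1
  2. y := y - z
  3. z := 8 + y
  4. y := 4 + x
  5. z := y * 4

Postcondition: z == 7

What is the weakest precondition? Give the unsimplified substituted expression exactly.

Answer: ( ( 4 + x ) * 4 ) == 7

Derivation:
post: z == 7
stmt 5: z := y * 4  -- replace 1 occurrence(s) of z with (y * 4)
  => ( y * 4 ) == 7
stmt 4: y := 4 + x  -- replace 1 occurrence(s) of y with (4 + x)
  => ( ( 4 + x ) * 4 ) == 7
stmt 3: z := 8 + y  -- replace 0 occurrence(s) of z with (8 + y)
  => ( ( 4 + x ) * 4 ) == 7
stmt 2: y := y - z  -- replace 0 occurrence(s) of y with (y - z)
  => ( ( 4 + x ) * 4 ) == 7
stmt 1: y := y - 1  -- replace 0 occurrence(s) of y with (y - 1)
  => ( ( 4 + x ) * 4 ) == 7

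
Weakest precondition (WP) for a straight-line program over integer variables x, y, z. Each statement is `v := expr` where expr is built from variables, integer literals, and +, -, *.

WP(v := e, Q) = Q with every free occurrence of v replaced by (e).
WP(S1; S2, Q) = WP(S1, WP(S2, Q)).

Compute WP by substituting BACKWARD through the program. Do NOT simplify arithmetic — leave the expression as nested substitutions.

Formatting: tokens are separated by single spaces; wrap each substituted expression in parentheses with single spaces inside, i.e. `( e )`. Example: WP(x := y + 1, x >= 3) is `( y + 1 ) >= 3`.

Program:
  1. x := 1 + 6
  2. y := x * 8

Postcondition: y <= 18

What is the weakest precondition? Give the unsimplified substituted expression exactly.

Answer: ( ( 1 + 6 ) * 8 ) <= 18

Derivation:
post: y <= 18
stmt 2: y := x * 8  -- replace 1 occurrence(s) of y with (x * 8)
  => ( x * 8 ) <= 18
stmt 1: x := 1 + 6  -- replace 1 occurrence(s) of x with (1 + 6)
  => ( ( 1 + 6 ) * 8 ) <= 18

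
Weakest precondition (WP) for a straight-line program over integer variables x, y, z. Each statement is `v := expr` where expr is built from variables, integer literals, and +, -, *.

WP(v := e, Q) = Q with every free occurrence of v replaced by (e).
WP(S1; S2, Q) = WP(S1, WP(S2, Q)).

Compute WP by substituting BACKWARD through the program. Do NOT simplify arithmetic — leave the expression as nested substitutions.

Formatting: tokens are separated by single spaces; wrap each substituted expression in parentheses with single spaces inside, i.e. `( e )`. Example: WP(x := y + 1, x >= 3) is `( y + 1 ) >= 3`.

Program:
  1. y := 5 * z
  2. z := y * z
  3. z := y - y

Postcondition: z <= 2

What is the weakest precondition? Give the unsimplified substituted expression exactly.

Answer: ( ( 5 * z ) - ( 5 * z ) ) <= 2

Derivation:
post: z <= 2
stmt 3: z := y - y  -- replace 1 occurrence(s) of z with (y - y)
  => ( y - y ) <= 2
stmt 2: z := y * z  -- replace 0 occurrence(s) of z with (y * z)
  => ( y - y ) <= 2
stmt 1: y := 5 * z  -- replace 2 occurrence(s) of y with (5 * z)
  => ( ( 5 * z ) - ( 5 * z ) ) <= 2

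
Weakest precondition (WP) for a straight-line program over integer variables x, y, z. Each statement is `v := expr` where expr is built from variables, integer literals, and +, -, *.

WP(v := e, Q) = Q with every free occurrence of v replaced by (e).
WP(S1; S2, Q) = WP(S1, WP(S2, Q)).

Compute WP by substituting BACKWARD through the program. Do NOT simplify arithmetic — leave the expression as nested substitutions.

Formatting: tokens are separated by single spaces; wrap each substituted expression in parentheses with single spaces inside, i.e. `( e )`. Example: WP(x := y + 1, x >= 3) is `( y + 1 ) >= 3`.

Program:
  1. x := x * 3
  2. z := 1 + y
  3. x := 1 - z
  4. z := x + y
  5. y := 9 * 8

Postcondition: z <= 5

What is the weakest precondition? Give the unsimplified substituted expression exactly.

post: z <= 5
stmt 5: y := 9 * 8  -- replace 0 occurrence(s) of y with (9 * 8)
  => z <= 5
stmt 4: z := x + y  -- replace 1 occurrence(s) of z with (x + y)
  => ( x + y ) <= 5
stmt 3: x := 1 - z  -- replace 1 occurrence(s) of x with (1 - z)
  => ( ( 1 - z ) + y ) <= 5
stmt 2: z := 1 + y  -- replace 1 occurrence(s) of z with (1 + y)
  => ( ( 1 - ( 1 + y ) ) + y ) <= 5
stmt 1: x := x * 3  -- replace 0 occurrence(s) of x with (x * 3)
  => ( ( 1 - ( 1 + y ) ) + y ) <= 5

Answer: ( ( 1 - ( 1 + y ) ) + y ) <= 5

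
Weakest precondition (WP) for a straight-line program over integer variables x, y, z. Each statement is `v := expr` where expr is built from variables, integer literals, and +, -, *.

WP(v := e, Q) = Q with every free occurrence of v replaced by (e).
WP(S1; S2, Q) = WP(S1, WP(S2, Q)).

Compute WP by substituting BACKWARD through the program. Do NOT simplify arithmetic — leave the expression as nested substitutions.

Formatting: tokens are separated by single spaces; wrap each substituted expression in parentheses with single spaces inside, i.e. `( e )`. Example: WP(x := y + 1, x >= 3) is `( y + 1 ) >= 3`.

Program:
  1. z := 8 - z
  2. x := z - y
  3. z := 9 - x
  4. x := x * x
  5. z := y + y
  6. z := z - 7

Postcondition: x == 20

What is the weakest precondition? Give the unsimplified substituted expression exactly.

post: x == 20
stmt 6: z := z - 7  -- replace 0 occurrence(s) of z with (z - 7)
  => x == 20
stmt 5: z := y + y  -- replace 0 occurrence(s) of z with (y + y)
  => x == 20
stmt 4: x := x * x  -- replace 1 occurrence(s) of x with (x * x)
  => ( x * x ) == 20
stmt 3: z := 9 - x  -- replace 0 occurrence(s) of z with (9 - x)
  => ( x * x ) == 20
stmt 2: x := z - y  -- replace 2 occurrence(s) of x with (z - y)
  => ( ( z - y ) * ( z - y ) ) == 20
stmt 1: z := 8 - z  -- replace 2 occurrence(s) of z with (8 - z)
  => ( ( ( 8 - z ) - y ) * ( ( 8 - z ) - y ) ) == 20

Answer: ( ( ( 8 - z ) - y ) * ( ( 8 - z ) - y ) ) == 20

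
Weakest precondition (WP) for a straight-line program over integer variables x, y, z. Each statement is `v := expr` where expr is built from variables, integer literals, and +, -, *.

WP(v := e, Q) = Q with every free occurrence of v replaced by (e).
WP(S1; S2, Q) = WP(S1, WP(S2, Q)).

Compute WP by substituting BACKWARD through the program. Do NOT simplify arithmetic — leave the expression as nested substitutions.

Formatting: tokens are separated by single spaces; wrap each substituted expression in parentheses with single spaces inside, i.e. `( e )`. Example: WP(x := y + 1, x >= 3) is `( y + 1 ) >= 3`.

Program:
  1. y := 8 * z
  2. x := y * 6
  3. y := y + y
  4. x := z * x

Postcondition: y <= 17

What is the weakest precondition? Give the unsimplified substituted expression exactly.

post: y <= 17
stmt 4: x := z * x  -- replace 0 occurrence(s) of x with (z * x)
  => y <= 17
stmt 3: y := y + y  -- replace 1 occurrence(s) of y with (y + y)
  => ( y + y ) <= 17
stmt 2: x := y * 6  -- replace 0 occurrence(s) of x with (y * 6)
  => ( y + y ) <= 17
stmt 1: y := 8 * z  -- replace 2 occurrence(s) of y with (8 * z)
  => ( ( 8 * z ) + ( 8 * z ) ) <= 17

Answer: ( ( 8 * z ) + ( 8 * z ) ) <= 17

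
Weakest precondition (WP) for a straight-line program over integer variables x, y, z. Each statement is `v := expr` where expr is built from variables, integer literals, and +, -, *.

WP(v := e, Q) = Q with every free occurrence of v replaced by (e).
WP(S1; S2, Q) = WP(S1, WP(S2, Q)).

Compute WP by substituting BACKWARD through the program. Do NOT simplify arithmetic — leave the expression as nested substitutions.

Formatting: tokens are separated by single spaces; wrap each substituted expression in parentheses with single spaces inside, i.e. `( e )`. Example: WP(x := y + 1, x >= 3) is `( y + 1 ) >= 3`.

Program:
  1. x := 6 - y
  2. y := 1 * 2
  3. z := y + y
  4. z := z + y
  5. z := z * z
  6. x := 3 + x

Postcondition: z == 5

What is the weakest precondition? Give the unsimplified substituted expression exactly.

post: z == 5
stmt 6: x := 3 + x  -- replace 0 occurrence(s) of x with (3 + x)
  => z == 5
stmt 5: z := z * z  -- replace 1 occurrence(s) of z with (z * z)
  => ( z * z ) == 5
stmt 4: z := z + y  -- replace 2 occurrence(s) of z with (z + y)
  => ( ( z + y ) * ( z + y ) ) == 5
stmt 3: z := y + y  -- replace 2 occurrence(s) of z with (y + y)
  => ( ( ( y + y ) + y ) * ( ( y + y ) + y ) ) == 5
stmt 2: y := 1 * 2  -- replace 6 occurrence(s) of y with (1 * 2)
  => ( ( ( ( 1 * 2 ) + ( 1 * 2 ) ) + ( 1 * 2 ) ) * ( ( ( 1 * 2 ) + ( 1 * 2 ) ) + ( 1 * 2 ) ) ) == 5
stmt 1: x := 6 - y  -- replace 0 occurrence(s) of x with (6 - y)
  => ( ( ( ( 1 * 2 ) + ( 1 * 2 ) ) + ( 1 * 2 ) ) * ( ( ( 1 * 2 ) + ( 1 * 2 ) ) + ( 1 * 2 ) ) ) == 5

Answer: ( ( ( ( 1 * 2 ) + ( 1 * 2 ) ) + ( 1 * 2 ) ) * ( ( ( 1 * 2 ) + ( 1 * 2 ) ) + ( 1 * 2 ) ) ) == 5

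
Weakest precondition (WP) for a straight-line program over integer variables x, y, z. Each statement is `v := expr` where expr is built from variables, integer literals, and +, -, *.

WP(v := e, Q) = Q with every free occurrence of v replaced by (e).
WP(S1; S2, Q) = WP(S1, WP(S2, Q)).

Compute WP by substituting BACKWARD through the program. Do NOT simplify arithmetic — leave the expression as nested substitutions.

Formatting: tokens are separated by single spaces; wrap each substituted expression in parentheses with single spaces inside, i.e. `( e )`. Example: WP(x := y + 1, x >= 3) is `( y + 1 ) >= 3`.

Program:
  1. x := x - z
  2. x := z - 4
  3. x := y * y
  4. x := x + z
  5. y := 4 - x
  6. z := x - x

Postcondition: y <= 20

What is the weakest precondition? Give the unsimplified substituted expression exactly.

post: y <= 20
stmt 6: z := x - x  -- replace 0 occurrence(s) of z with (x - x)
  => y <= 20
stmt 5: y := 4 - x  -- replace 1 occurrence(s) of y with (4 - x)
  => ( 4 - x ) <= 20
stmt 4: x := x + z  -- replace 1 occurrence(s) of x with (x + z)
  => ( 4 - ( x + z ) ) <= 20
stmt 3: x := y * y  -- replace 1 occurrence(s) of x with (y * y)
  => ( 4 - ( ( y * y ) + z ) ) <= 20
stmt 2: x := z - 4  -- replace 0 occurrence(s) of x with (z - 4)
  => ( 4 - ( ( y * y ) + z ) ) <= 20
stmt 1: x := x - z  -- replace 0 occurrence(s) of x with (x - z)
  => ( 4 - ( ( y * y ) + z ) ) <= 20

Answer: ( 4 - ( ( y * y ) + z ) ) <= 20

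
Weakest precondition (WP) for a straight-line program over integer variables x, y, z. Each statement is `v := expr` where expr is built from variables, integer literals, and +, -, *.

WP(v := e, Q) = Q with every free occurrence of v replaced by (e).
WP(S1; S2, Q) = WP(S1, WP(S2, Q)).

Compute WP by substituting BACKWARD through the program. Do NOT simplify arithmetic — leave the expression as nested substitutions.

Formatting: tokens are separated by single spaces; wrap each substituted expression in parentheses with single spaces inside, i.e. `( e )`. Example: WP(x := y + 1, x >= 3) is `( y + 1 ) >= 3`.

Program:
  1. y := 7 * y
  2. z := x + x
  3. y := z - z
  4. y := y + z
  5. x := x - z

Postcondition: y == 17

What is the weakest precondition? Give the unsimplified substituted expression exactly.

post: y == 17
stmt 5: x := x - z  -- replace 0 occurrence(s) of x with (x - z)
  => y == 17
stmt 4: y := y + z  -- replace 1 occurrence(s) of y with (y + z)
  => ( y + z ) == 17
stmt 3: y := z - z  -- replace 1 occurrence(s) of y with (z - z)
  => ( ( z - z ) + z ) == 17
stmt 2: z := x + x  -- replace 3 occurrence(s) of z with (x + x)
  => ( ( ( x + x ) - ( x + x ) ) + ( x + x ) ) == 17
stmt 1: y := 7 * y  -- replace 0 occurrence(s) of y with (7 * y)
  => ( ( ( x + x ) - ( x + x ) ) + ( x + x ) ) == 17

Answer: ( ( ( x + x ) - ( x + x ) ) + ( x + x ) ) == 17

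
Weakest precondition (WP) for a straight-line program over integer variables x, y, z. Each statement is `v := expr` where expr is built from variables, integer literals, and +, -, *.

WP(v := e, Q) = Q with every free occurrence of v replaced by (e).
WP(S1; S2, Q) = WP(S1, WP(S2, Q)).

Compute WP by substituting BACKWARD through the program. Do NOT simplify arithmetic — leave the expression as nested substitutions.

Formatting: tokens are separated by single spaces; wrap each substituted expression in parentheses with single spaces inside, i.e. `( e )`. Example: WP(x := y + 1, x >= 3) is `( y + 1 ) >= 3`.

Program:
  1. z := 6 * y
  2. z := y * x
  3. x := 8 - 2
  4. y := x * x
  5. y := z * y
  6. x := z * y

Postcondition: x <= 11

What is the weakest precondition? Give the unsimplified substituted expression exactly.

Answer: ( ( y * x ) * ( ( y * x ) * ( ( 8 - 2 ) * ( 8 - 2 ) ) ) ) <= 11

Derivation:
post: x <= 11
stmt 6: x := z * y  -- replace 1 occurrence(s) of x with (z * y)
  => ( z * y ) <= 11
stmt 5: y := z * y  -- replace 1 occurrence(s) of y with (z * y)
  => ( z * ( z * y ) ) <= 11
stmt 4: y := x * x  -- replace 1 occurrence(s) of y with (x * x)
  => ( z * ( z * ( x * x ) ) ) <= 11
stmt 3: x := 8 - 2  -- replace 2 occurrence(s) of x with (8 - 2)
  => ( z * ( z * ( ( 8 - 2 ) * ( 8 - 2 ) ) ) ) <= 11
stmt 2: z := y * x  -- replace 2 occurrence(s) of z with (y * x)
  => ( ( y * x ) * ( ( y * x ) * ( ( 8 - 2 ) * ( 8 - 2 ) ) ) ) <= 11
stmt 1: z := 6 * y  -- replace 0 occurrence(s) of z with (6 * y)
  => ( ( y * x ) * ( ( y * x ) * ( ( 8 - 2 ) * ( 8 - 2 ) ) ) ) <= 11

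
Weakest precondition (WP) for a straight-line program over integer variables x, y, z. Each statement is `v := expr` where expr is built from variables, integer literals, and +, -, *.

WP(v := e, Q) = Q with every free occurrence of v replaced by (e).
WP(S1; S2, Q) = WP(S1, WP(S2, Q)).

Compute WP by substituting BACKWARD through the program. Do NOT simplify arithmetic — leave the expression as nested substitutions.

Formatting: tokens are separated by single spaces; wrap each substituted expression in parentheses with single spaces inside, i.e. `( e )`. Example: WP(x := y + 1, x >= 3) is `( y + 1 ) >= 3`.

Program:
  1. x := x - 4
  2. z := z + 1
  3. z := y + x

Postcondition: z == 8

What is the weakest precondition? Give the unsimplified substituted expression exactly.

post: z == 8
stmt 3: z := y + x  -- replace 1 occurrence(s) of z with (y + x)
  => ( y + x ) == 8
stmt 2: z := z + 1  -- replace 0 occurrence(s) of z with (z + 1)
  => ( y + x ) == 8
stmt 1: x := x - 4  -- replace 1 occurrence(s) of x with (x - 4)
  => ( y + ( x - 4 ) ) == 8

Answer: ( y + ( x - 4 ) ) == 8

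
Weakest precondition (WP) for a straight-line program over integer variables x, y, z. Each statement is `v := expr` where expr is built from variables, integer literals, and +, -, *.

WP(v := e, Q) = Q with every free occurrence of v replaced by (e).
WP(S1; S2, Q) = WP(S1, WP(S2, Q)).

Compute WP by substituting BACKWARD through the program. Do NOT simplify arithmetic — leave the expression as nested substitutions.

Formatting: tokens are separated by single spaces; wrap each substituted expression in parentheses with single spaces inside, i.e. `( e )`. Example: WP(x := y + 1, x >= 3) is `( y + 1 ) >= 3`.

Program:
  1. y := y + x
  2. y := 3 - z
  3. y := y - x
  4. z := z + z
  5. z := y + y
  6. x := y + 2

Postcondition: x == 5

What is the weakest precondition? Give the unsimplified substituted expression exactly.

Answer: ( ( ( 3 - z ) - x ) + 2 ) == 5

Derivation:
post: x == 5
stmt 6: x := y + 2  -- replace 1 occurrence(s) of x with (y + 2)
  => ( y + 2 ) == 5
stmt 5: z := y + y  -- replace 0 occurrence(s) of z with (y + y)
  => ( y + 2 ) == 5
stmt 4: z := z + z  -- replace 0 occurrence(s) of z with (z + z)
  => ( y + 2 ) == 5
stmt 3: y := y - x  -- replace 1 occurrence(s) of y with (y - x)
  => ( ( y - x ) + 2 ) == 5
stmt 2: y := 3 - z  -- replace 1 occurrence(s) of y with (3 - z)
  => ( ( ( 3 - z ) - x ) + 2 ) == 5
stmt 1: y := y + x  -- replace 0 occurrence(s) of y with (y + x)
  => ( ( ( 3 - z ) - x ) + 2 ) == 5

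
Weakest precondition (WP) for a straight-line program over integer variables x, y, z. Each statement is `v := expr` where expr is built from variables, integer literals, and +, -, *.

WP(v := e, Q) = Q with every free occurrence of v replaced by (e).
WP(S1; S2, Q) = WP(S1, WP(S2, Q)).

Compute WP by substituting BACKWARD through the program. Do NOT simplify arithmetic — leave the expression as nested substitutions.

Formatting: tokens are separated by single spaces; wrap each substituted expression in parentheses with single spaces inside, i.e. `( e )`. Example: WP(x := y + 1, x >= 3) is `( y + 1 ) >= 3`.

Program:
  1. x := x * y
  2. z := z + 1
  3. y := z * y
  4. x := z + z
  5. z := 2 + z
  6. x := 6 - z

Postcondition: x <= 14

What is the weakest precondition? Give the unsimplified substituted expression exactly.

post: x <= 14
stmt 6: x := 6 - z  -- replace 1 occurrence(s) of x with (6 - z)
  => ( 6 - z ) <= 14
stmt 5: z := 2 + z  -- replace 1 occurrence(s) of z with (2 + z)
  => ( 6 - ( 2 + z ) ) <= 14
stmt 4: x := z + z  -- replace 0 occurrence(s) of x with (z + z)
  => ( 6 - ( 2 + z ) ) <= 14
stmt 3: y := z * y  -- replace 0 occurrence(s) of y with (z * y)
  => ( 6 - ( 2 + z ) ) <= 14
stmt 2: z := z + 1  -- replace 1 occurrence(s) of z with (z + 1)
  => ( 6 - ( 2 + ( z + 1 ) ) ) <= 14
stmt 1: x := x * y  -- replace 0 occurrence(s) of x with (x * y)
  => ( 6 - ( 2 + ( z + 1 ) ) ) <= 14

Answer: ( 6 - ( 2 + ( z + 1 ) ) ) <= 14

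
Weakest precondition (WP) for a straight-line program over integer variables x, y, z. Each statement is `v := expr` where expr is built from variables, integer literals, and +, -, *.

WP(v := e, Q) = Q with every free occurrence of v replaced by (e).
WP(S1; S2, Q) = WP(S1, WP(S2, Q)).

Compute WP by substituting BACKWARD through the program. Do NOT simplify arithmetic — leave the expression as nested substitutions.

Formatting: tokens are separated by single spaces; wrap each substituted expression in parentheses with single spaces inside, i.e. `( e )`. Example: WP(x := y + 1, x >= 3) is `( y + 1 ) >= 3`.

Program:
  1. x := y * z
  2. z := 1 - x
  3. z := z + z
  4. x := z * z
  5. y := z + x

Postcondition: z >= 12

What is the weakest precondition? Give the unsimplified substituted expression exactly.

Answer: ( ( 1 - ( y * z ) ) + ( 1 - ( y * z ) ) ) >= 12

Derivation:
post: z >= 12
stmt 5: y := z + x  -- replace 0 occurrence(s) of y with (z + x)
  => z >= 12
stmt 4: x := z * z  -- replace 0 occurrence(s) of x with (z * z)
  => z >= 12
stmt 3: z := z + z  -- replace 1 occurrence(s) of z with (z + z)
  => ( z + z ) >= 12
stmt 2: z := 1 - x  -- replace 2 occurrence(s) of z with (1 - x)
  => ( ( 1 - x ) + ( 1 - x ) ) >= 12
stmt 1: x := y * z  -- replace 2 occurrence(s) of x with (y * z)
  => ( ( 1 - ( y * z ) ) + ( 1 - ( y * z ) ) ) >= 12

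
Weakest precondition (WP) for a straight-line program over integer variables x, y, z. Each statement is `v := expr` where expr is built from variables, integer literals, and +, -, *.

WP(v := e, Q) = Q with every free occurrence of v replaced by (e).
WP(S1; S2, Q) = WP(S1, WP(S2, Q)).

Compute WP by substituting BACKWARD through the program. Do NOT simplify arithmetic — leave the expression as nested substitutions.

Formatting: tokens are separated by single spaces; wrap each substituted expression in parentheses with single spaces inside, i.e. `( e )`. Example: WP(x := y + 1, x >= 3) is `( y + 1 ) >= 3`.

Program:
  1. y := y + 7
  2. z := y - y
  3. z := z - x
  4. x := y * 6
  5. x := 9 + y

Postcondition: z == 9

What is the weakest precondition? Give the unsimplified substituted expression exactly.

Answer: ( ( ( y + 7 ) - ( y + 7 ) ) - x ) == 9

Derivation:
post: z == 9
stmt 5: x := 9 + y  -- replace 0 occurrence(s) of x with (9 + y)
  => z == 9
stmt 4: x := y * 6  -- replace 0 occurrence(s) of x with (y * 6)
  => z == 9
stmt 3: z := z - x  -- replace 1 occurrence(s) of z with (z - x)
  => ( z - x ) == 9
stmt 2: z := y - y  -- replace 1 occurrence(s) of z with (y - y)
  => ( ( y - y ) - x ) == 9
stmt 1: y := y + 7  -- replace 2 occurrence(s) of y with (y + 7)
  => ( ( ( y + 7 ) - ( y + 7 ) ) - x ) == 9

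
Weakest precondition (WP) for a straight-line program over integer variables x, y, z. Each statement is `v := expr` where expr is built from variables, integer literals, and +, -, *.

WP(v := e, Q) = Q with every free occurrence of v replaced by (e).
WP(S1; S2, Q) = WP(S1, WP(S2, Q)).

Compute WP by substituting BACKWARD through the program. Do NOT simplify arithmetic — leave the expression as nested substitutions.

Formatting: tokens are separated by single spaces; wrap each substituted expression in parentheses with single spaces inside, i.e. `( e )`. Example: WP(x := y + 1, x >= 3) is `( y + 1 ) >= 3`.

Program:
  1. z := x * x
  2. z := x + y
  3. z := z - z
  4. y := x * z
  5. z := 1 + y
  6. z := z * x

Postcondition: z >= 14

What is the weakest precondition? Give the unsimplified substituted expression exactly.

post: z >= 14
stmt 6: z := z * x  -- replace 1 occurrence(s) of z with (z * x)
  => ( z * x ) >= 14
stmt 5: z := 1 + y  -- replace 1 occurrence(s) of z with (1 + y)
  => ( ( 1 + y ) * x ) >= 14
stmt 4: y := x * z  -- replace 1 occurrence(s) of y with (x * z)
  => ( ( 1 + ( x * z ) ) * x ) >= 14
stmt 3: z := z - z  -- replace 1 occurrence(s) of z with (z - z)
  => ( ( 1 + ( x * ( z - z ) ) ) * x ) >= 14
stmt 2: z := x + y  -- replace 2 occurrence(s) of z with (x + y)
  => ( ( 1 + ( x * ( ( x + y ) - ( x + y ) ) ) ) * x ) >= 14
stmt 1: z := x * x  -- replace 0 occurrence(s) of z with (x * x)
  => ( ( 1 + ( x * ( ( x + y ) - ( x + y ) ) ) ) * x ) >= 14

Answer: ( ( 1 + ( x * ( ( x + y ) - ( x + y ) ) ) ) * x ) >= 14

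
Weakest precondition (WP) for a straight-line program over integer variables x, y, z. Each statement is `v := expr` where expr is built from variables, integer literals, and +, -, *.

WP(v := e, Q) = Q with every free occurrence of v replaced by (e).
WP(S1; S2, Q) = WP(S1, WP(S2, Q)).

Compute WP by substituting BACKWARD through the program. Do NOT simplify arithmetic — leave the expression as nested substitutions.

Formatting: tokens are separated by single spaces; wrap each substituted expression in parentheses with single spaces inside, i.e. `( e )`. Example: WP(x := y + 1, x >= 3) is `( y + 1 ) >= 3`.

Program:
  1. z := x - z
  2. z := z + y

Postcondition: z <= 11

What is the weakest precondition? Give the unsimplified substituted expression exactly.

Answer: ( ( x - z ) + y ) <= 11

Derivation:
post: z <= 11
stmt 2: z := z + y  -- replace 1 occurrence(s) of z with (z + y)
  => ( z + y ) <= 11
stmt 1: z := x - z  -- replace 1 occurrence(s) of z with (x - z)
  => ( ( x - z ) + y ) <= 11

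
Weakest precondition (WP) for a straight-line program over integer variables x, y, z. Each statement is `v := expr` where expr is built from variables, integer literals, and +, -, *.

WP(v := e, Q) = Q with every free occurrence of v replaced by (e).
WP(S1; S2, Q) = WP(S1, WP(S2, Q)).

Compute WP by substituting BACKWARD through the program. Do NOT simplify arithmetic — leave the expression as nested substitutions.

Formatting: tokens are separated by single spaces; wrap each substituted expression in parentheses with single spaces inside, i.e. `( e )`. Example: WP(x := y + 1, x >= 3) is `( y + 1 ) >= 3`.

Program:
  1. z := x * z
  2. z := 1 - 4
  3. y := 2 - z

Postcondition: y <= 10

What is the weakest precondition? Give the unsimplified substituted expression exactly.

post: y <= 10
stmt 3: y := 2 - z  -- replace 1 occurrence(s) of y with (2 - z)
  => ( 2 - z ) <= 10
stmt 2: z := 1 - 4  -- replace 1 occurrence(s) of z with (1 - 4)
  => ( 2 - ( 1 - 4 ) ) <= 10
stmt 1: z := x * z  -- replace 0 occurrence(s) of z with (x * z)
  => ( 2 - ( 1 - 4 ) ) <= 10

Answer: ( 2 - ( 1 - 4 ) ) <= 10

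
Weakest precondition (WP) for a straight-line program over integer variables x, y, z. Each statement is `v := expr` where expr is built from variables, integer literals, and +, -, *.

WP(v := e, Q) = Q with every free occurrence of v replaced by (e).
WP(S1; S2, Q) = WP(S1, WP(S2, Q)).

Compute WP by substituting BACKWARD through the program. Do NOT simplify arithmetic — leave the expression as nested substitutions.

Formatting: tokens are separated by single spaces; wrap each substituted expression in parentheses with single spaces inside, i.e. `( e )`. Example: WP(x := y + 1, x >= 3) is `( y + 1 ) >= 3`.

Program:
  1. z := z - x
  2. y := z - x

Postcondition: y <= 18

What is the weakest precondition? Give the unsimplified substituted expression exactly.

post: y <= 18
stmt 2: y := z - x  -- replace 1 occurrence(s) of y with (z - x)
  => ( z - x ) <= 18
stmt 1: z := z - x  -- replace 1 occurrence(s) of z with (z - x)
  => ( ( z - x ) - x ) <= 18

Answer: ( ( z - x ) - x ) <= 18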